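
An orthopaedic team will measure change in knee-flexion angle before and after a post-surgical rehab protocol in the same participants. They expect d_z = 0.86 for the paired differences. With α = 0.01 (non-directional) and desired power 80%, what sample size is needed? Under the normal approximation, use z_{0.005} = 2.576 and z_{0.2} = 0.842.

For a paired (one-sample on differences) test: n = ((z_{α/2} + z_β) / d)².
z_{α/2} + z_β = 2.576 + 0.842 = 3.418.
n = (3.418 / 0.86)² = 3.974² = 15.80.
Round up.

n = 16 pairs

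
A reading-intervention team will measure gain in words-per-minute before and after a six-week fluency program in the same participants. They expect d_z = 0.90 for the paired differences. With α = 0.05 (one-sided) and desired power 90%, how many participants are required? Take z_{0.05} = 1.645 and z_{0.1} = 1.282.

n = 11 pairs

For a paired (one-sample on differences) test: n = ((z_{α} + z_β) / d)².
z_{α} + z_β = 1.645 + 1.282 = 2.927.
n = (2.927 / 0.90)² = 3.252² = 10.58.
Round up.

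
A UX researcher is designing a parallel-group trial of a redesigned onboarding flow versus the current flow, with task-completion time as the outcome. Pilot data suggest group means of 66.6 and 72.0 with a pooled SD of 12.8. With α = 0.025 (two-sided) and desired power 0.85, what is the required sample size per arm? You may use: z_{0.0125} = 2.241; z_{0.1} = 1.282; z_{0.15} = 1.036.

n = 121 per group

Cohen's d = |M₁ − M₂| / SD_pooled = |66.6 − 72.0| / 12.8 = 5.4 / 12.8 = 0.422.
For two independent groups with equal n: n = 2·((z_{α/2} + z_β) / d)².
z_{α/2} + z_β = 2.241 + 1.036 = 3.277.
n = 2 × (3.277 / 0.422)² = 2 × 7.765² = 2 × 60.30 = 120.6.
Round up to the next whole participant.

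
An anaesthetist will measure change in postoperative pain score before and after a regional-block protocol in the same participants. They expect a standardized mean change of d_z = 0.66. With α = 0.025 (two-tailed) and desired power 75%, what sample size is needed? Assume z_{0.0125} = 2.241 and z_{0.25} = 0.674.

n = 20 pairs

For a paired (one-sample on differences) test: n = ((z_{α/2} + z_β) / d)².
z_{α/2} + z_β = 2.241 + 0.674 = 2.915.
n = (2.915 / 0.66)² = 4.417² = 19.51.
Round up.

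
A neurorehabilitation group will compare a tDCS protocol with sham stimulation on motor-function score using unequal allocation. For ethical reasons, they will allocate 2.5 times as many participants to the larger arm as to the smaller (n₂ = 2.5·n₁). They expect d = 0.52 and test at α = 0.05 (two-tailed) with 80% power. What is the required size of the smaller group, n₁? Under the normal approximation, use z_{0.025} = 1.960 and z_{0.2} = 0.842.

With allocation ratio k = n₂/n₁ = 2.5, Var(x̄₁−x̄₂) = σ²(1/n₁ + 1/(k·n₁)) = σ²·(k+1)/(k·n₁).
So n₁ = (1 + 1/k)·((z_{α/2} + z_β)/d)² = 1.400 × (2.802/0.52)².
n₁ = 1.400 × 29.04 = 40.6.
Round up: n₁ = 41, giving n₂ = ⌈2.5 × 41⌉ = ⌈102.5⌉ = 103.

n₁ = 41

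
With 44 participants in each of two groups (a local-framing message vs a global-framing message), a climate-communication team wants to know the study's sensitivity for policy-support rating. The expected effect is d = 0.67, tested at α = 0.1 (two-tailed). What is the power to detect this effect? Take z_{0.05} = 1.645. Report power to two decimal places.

power ≈ 0.93

For two equal groups, power = Φ(d·√(n/2) − z_{α/2}).
d·√(n/2) = 0.67 × √(44/2) = 0.67 × 4.690 = 3.143.
z_β = 3.143 − 1.645 = 1.498.
Power = Φ(1.498) = 0.933.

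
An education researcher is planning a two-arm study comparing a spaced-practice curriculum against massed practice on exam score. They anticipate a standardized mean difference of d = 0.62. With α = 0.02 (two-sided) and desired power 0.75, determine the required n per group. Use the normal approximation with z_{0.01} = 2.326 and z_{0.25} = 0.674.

n = 47 per group

For two independent groups with equal n: n = 2·((z_{α/2} + z_β) / d)².
z_{α/2} + z_β = 2.326 + 0.674 = 3.000.
n = 2 × (3.000 / 0.62)² = 2 × 4.839² = 2 × 23.41 = 46.8.
Round up to the next whole participant.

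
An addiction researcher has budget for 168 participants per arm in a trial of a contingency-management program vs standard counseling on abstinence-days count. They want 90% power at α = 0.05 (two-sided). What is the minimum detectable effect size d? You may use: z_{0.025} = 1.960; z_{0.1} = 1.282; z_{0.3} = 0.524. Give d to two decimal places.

d_min ≈ 0.35

For two independent groups of n = 168 each: d_min = (z_{α/2} + z_β)·√(2/n).
z-sum = 1.960 + 1.282 = 3.242.
d_min = 3.242 × √(2/168) = 3.242 × 0.1091 = 0.354.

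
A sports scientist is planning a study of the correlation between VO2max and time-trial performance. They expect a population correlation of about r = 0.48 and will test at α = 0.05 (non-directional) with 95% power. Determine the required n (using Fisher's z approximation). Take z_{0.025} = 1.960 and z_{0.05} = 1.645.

Fisher's z: C = ½·ln((1+r)/(1−r)) = ½·ln(2.8462) = 0.5230.
n = ((z_{α/2} + z_β)/C)² + 3.
(1.960 + 1.645) / 0.5230 = 3.605 / 0.5230 = 6.893.
n = 6.893² + 3 = 47.51 + 3 = 50.5.
Round up.

n = 51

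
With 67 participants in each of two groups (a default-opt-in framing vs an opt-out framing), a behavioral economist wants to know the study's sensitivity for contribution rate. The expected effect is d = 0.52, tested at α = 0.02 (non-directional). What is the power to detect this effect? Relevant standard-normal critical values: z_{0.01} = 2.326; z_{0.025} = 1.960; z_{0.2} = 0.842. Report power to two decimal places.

For two equal groups, power = Φ(d·√(n/2) − z_{α/2}).
d·√(n/2) = 0.52 × √(67/2) = 0.52 × 5.788 = 3.010.
z_β = 3.010 − 2.326 = 0.684.
Power = Φ(0.684) = 0.753.

power ≈ 0.75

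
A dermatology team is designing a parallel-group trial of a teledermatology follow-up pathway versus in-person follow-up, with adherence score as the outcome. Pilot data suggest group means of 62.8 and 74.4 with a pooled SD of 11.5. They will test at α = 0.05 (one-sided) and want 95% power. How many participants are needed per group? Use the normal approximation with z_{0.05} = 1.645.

Cohen's d = |M₁ − M₂| / SD_pooled = |62.8 − 74.4| / 11.5 = 11.6 / 11.5 = 1.009.
For two independent groups with equal n: n = 2·((z_{α} + z_β) / d)².
z_{α} + z_β = 1.645 + 1.645 = 3.290.
n = 2 × (3.290 / 1.009)² = 2 × 3.261² = 2 × 10.63 = 21.3.
Round up to the next whole participant.

n = 22 per group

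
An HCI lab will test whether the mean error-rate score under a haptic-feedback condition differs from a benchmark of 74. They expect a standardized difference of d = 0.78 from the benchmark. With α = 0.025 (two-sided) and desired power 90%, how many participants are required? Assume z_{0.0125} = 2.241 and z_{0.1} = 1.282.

For a one-sample test: n = ((z_{α/2} + z_β) / d)².
z_{α/2} + z_β = 2.241 + 1.282 = 3.523.
n = (3.523 / 0.78)² = 4.517² = 20.40.
Round up.

n = 21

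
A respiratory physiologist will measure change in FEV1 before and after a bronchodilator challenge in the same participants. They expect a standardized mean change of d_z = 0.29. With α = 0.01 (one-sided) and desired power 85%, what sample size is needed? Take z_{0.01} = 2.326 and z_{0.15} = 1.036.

n = 135 pairs

For a paired (one-sample on differences) test: n = ((z_{α} + z_β) / d)².
z_{α} + z_β = 2.326 + 1.036 = 3.362.
n = (3.362 / 0.29)² = 11.593² = 134.40.
Round up.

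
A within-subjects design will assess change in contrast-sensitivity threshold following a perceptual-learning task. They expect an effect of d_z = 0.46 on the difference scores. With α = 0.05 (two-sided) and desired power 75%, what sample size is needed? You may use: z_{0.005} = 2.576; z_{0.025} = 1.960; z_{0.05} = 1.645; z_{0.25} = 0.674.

For a paired (one-sample on differences) test: n = ((z_{α/2} + z_β) / d)².
z_{α/2} + z_β = 1.960 + 0.674 = 2.634.
n = (2.634 / 0.46)² = 5.726² = 32.79.
Round up.

n = 33 pairs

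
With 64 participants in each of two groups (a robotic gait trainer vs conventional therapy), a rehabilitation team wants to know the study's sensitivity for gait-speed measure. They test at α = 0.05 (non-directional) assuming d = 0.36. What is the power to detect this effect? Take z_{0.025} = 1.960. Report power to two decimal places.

For two equal groups, power = Φ(d·√(n/2) − z_{α/2}).
d·√(n/2) = 0.36 × √(64/2) = 0.36 × 5.657 = 2.036.
z_β = 2.036 − 1.960 = 0.076.
Power = Φ(0.076) = 0.530.

power ≈ 0.53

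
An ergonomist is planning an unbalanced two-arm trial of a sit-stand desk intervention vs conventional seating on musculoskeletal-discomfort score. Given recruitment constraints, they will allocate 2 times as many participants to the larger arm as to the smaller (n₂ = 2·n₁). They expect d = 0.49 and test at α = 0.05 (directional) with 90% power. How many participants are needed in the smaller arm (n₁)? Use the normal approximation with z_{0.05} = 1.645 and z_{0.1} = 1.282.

With allocation ratio k = n₂/n₁ = 2, Var(x̄₁−x̄₂) = σ²(1/n₁ + 1/(k·n₁)) = σ²·(k+1)/(k·n₁).
So n₁ = (1 + 1/k)·((z_{α} + z_β)/d)² = 1.500 × (2.927/0.49)².
n₁ = 1.500 × 35.68 = 53.5.
Round up: n₁ = 54, giving n₂ = 2 × 54 = 108.

n₁ = 54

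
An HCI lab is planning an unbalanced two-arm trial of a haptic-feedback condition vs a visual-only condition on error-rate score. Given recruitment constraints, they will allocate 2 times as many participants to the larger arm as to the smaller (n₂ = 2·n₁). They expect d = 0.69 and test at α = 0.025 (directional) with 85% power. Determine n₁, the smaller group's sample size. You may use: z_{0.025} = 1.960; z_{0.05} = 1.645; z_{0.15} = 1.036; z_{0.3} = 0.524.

n₁ = 29

With allocation ratio k = n₂/n₁ = 2, Var(x̄₁−x̄₂) = σ²(1/n₁ + 1/(k·n₁)) = σ²·(k+1)/(k·n₁).
So n₁ = (1 + 1/k)·((z_{α} + z_β)/d)² = 1.500 × (2.996/0.69)².
n₁ = 1.500 × 18.85 = 28.3.
Round up: n₁ = 29, giving n₂ = 2 × 29 = 58.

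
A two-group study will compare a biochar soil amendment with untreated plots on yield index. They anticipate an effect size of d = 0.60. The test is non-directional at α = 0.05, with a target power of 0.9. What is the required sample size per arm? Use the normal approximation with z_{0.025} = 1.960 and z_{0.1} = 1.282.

For two independent groups with equal n: n = 2·((z_{α/2} + z_β) / d)².
z_{α/2} + z_β = 1.960 + 1.282 = 3.242.
n = 2 × (3.242 / 0.60)² = 2 × 5.403² = 2 × 29.20 = 58.4.
Round up to the next whole participant.

n = 59 per group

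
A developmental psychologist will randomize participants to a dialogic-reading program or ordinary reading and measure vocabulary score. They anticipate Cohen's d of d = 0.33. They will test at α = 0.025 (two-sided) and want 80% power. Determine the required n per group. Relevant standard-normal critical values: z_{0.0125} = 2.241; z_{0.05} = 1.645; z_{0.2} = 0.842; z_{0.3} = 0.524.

n = 175 per group

For two independent groups with equal n: n = 2·((z_{α/2} + z_β) / d)².
z_{α/2} + z_β = 2.241 + 0.842 = 3.083.
n = 2 × (3.083 / 0.33)² = 2 × 9.342² = 2 × 87.28 = 174.6.
Round up to the next whole participant.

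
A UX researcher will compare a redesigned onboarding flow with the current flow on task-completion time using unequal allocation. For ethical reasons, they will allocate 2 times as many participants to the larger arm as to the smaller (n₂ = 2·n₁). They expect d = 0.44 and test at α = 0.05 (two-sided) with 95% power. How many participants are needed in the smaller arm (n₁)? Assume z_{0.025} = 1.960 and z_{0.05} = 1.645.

With allocation ratio k = n₂/n₁ = 2, Var(x̄₁−x̄₂) = σ²(1/n₁ + 1/(k·n₁)) = σ²·(k+1)/(k·n₁).
So n₁ = (1 + 1/k)·((z_{α/2} + z_β)/d)² = 1.500 × (3.605/0.44)².
n₁ = 1.500 × 67.13 = 100.7.
Round up: n₁ = 101, giving n₂ = 2 × 101 = 202.

n₁ = 101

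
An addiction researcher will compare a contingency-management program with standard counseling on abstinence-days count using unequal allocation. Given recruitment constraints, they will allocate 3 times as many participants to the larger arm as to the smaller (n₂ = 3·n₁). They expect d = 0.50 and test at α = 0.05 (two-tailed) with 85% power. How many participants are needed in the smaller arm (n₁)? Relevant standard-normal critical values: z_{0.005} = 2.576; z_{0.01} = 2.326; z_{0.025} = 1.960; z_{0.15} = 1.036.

With allocation ratio k = n₂/n₁ = 3, Var(x̄₁−x̄₂) = σ²(1/n₁ + 1/(k·n₁)) = σ²·(k+1)/(k·n₁).
So n₁ = (1 + 1/k)·((z_{α/2} + z_β)/d)² = 1.333 × (2.996/0.50)².
n₁ = 1.333 × 35.90 = 47.9.
Round up: n₁ = 48, giving n₂ = 3 × 48 = 144.

n₁ = 48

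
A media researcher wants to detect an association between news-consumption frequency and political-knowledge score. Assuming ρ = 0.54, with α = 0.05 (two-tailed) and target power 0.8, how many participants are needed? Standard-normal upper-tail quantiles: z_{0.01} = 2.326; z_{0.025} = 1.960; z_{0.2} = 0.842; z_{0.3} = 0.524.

n = 25

Fisher's z: C = ½·ln((1+r)/(1−r)) = ½·ln(3.3478) = 0.6042.
n = ((z_{α/2} + z_β)/C)² + 3.
(1.960 + 0.842) / 0.6042 = 2.802 / 0.6042 = 4.638.
n = 4.638² + 3 = 21.51 + 3 = 24.5.
Round up.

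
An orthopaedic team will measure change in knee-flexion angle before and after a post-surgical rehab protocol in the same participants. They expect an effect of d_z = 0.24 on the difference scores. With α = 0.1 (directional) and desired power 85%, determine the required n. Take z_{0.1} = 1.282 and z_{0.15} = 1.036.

For a paired (one-sample on differences) test: n = ((z_{α} + z_β) / d)².
z_{α} + z_β = 1.282 + 1.036 = 2.318.
n = (2.318 / 0.24)² = 9.658² = 93.28.
Round up.

n = 94 pairs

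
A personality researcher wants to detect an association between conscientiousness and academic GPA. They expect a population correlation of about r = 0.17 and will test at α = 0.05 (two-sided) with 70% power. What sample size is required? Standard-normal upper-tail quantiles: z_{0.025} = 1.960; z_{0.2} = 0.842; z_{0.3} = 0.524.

n = 213

Fisher's z: C = ½·ln((1+r)/(1−r)) = ½·ln(1.4096) = 0.1717.
n = ((z_{α/2} + z_β)/C)² + 3.
(1.960 + 0.524) / 0.1717 = 2.484 / 0.1717 = 14.467.
n = 14.467² + 3 = 209.30 + 3 = 212.3.
Round up.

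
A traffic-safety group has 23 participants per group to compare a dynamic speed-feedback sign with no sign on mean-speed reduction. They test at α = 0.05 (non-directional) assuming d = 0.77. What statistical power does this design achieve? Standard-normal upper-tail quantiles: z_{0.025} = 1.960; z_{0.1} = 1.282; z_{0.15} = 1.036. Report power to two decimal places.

power ≈ 0.74

For two equal groups, power = Φ(d·√(n/2) − z_{α/2}).
d·√(n/2) = 0.77 × √(23/2) = 0.77 × 3.391 = 2.611.
z_β = 2.611 − 1.960 = 0.651.
Power = Φ(0.651) = 0.743.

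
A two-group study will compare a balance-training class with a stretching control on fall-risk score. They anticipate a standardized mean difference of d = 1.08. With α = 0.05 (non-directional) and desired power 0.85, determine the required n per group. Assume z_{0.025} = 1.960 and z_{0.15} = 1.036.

n = 16 per group

For two independent groups with equal n: n = 2·((z_{α/2} + z_β) / d)².
z_{α/2} + z_β = 1.960 + 1.036 = 2.996.
n = 2 × (2.996 / 1.08)² = 2 × 2.774² = 2 × 7.70 = 15.4.
Round up to the next whole participant.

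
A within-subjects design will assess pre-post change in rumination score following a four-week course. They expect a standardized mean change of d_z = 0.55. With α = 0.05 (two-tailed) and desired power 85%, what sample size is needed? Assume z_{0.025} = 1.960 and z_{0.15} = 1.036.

n = 30 pairs

For a paired (one-sample on differences) test: n = ((z_{α/2} + z_β) / d)².
z_{α/2} + z_β = 1.960 + 1.036 = 2.996.
n = (2.996 / 0.55)² = 5.447² = 29.67.
Round up.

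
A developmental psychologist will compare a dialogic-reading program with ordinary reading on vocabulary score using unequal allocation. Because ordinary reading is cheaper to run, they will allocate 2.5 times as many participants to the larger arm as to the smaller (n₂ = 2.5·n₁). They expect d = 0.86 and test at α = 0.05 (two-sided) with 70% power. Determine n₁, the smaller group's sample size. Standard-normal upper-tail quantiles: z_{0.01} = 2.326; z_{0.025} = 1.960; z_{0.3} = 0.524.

n₁ = 12

With allocation ratio k = n₂/n₁ = 2.5, Var(x̄₁−x̄₂) = σ²(1/n₁ + 1/(k·n₁)) = σ²·(k+1)/(k·n₁).
So n₁ = (1 + 1/k)·((z_{α/2} + z_β)/d)² = 1.400 × (2.484/0.86)².
n₁ = 1.400 × 8.34 = 11.7.
Round up: n₁ = 12, giving n₂ = 2.5 × 12 = 30.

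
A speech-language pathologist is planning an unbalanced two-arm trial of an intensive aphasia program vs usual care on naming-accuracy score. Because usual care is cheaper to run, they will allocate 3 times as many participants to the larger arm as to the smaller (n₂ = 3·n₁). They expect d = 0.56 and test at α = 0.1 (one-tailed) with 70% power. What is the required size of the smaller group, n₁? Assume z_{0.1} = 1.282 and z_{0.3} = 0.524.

With allocation ratio k = n₂/n₁ = 3, Var(x̄₁−x̄₂) = σ²(1/n₁ + 1/(k·n₁)) = σ²·(k+1)/(k·n₁).
So n₁ = (1 + 1/k)·((z_{α} + z_β)/d)² = 1.333 × (1.806/0.56)².
n₁ = 1.333 × 10.40 = 13.9.
Round up: n₁ = 14, giving n₂ = 3 × 14 = 42.

n₁ = 14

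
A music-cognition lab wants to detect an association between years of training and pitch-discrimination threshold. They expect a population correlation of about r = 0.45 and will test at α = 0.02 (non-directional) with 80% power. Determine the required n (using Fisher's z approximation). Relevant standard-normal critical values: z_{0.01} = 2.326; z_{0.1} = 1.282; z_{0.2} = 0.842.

Fisher's z: C = ½·ln((1+r)/(1−r)) = ½·ln(2.6364) = 0.4847.
n = ((z_{α/2} + z_β)/C)² + 3.
(2.326 + 0.842) / 0.4847 = 3.168 / 0.4847 = 6.536.
n = 6.536² + 3 = 42.72 + 3 = 45.7.
Round up.

n = 46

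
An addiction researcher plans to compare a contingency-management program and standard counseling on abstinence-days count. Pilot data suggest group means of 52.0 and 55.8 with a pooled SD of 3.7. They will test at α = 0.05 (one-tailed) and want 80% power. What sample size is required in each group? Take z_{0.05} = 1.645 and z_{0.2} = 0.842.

Cohen's d = |M₁ − M₂| / SD_pooled = |52.0 − 55.8| / 3.7 = 3.8 / 3.7 = 1.027.
For two independent groups with equal n: n = 2·((z_{α} + z_β) / d)².
z_{α} + z_β = 1.645 + 0.842 = 2.487.
n = 2 × (2.487 / 1.027)² = 2 × 2.422² = 2 × 5.86 = 11.7.
Round up to the next whole participant.

n = 12 per group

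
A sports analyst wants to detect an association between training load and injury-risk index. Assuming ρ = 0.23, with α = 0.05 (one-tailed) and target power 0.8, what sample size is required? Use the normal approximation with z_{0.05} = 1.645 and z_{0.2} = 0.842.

Fisher's z: C = ½·ln((1+r)/(1−r)) = ½·ln(1.5974) = 0.2342.
n = ((z_{α} + z_β)/C)² + 3.
(1.645 + 0.842) / 0.2342 = 2.487 / 0.2342 = 10.619.
n = 10.619² + 3 = 112.77 + 3 = 115.8.
Round up.

n = 116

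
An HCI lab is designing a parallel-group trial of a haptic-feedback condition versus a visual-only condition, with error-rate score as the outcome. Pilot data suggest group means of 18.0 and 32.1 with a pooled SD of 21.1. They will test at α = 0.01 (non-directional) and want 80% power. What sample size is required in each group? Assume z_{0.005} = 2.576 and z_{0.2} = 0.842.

n = 53 per group

Cohen's d = |M₁ − M₂| / SD_pooled = |18.0 − 32.1| / 21.1 = 14.1 / 21.1 = 0.668.
For two independent groups with equal n: n = 2·((z_{α/2} + z_β) / d)².
z_{α/2} + z_β = 2.576 + 0.842 = 3.418.
n = 2 × (3.418 / 0.668)² = 2 × 5.117² = 2 × 26.18 = 52.4.
Round up to the next whole participant.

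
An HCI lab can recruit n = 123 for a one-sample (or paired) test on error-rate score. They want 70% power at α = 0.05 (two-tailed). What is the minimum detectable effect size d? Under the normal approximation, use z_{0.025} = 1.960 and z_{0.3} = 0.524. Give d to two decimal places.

For a single sample (or paired design) of n = 123: d_min = (z_{α/2} + z_β)/√n.
z-sum = 1.960 + 0.524 = 2.484.
d_min = 2.484 / √123 = 2.484 / 11.091 = 0.224.

d_min ≈ 0.22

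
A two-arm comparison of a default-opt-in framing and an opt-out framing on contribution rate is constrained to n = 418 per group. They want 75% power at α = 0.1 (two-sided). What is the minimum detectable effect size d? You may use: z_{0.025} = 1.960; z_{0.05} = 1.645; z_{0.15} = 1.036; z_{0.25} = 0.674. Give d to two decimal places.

d_min ≈ 0.16

For two independent groups of n = 418 each: d_min = (z_{α/2} + z_β)·√(2/n).
z-sum = 1.645 + 0.674 = 2.319.
d_min = 2.319 × √(2/418) = 2.319 × 0.0692 = 0.160.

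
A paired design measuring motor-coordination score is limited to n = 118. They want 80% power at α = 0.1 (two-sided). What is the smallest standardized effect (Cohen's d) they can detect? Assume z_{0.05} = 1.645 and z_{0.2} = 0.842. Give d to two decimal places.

d_min ≈ 0.23

For a single sample (or paired design) of n = 118: d_min = (z_{α/2} + z_β)/√n.
z-sum = 1.645 + 0.842 = 2.487.
d_min = 2.487 / √118 = 2.487 / 10.863 = 0.229.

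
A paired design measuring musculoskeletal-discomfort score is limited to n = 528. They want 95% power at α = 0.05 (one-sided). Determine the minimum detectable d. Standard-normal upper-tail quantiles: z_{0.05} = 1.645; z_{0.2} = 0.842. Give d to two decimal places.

d_min ≈ 0.14

For a single sample (or paired design) of n = 528: d_min = (z_{α} + z_β)/√n.
z-sum = 1.645 + 1.645 = 3.290.
d_min = 3.290 / √528 = 3.290 / 22.978 = 0.143.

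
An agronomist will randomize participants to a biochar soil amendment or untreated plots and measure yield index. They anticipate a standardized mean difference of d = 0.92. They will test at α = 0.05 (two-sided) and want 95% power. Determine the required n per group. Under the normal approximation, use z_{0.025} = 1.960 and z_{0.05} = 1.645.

For two independent groups with equal n: n = 2·((z_{α/2} + z_β) / d)².
z_{α/2} + z_β = 1.960 + 1.645 = 3.605.
n = 2 × (3.605 / 0.92)² = 2 × 3.918² = 2 × 15.35 = 30.7.
Round up to the next whole participant.

n = 31 per group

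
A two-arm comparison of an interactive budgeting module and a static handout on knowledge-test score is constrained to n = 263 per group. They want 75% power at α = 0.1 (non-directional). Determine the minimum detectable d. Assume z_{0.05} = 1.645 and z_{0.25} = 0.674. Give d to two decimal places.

For two independent groups of n = 263 each: d_min = (z_{α/2} + z_β)·√(2/n).
z-sum = 1.645 + 0.674 = 2.319.
d_min = 2.319 × √(2/263) = 2.319 × 0.0872 = 0.202.

d_min ≈ 0.20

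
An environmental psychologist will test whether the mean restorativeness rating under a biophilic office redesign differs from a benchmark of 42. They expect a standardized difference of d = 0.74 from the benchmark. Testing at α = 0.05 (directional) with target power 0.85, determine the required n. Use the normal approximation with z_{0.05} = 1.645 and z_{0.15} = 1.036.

For a one-sample test: n = ((z_{α} + z_β) / d)².
z_{α} + z_β = 1.645 + 1.036 = 2.681.
n = (2.681 / 0.74)² = 3.623² = 13.13.
Round up.

n = 14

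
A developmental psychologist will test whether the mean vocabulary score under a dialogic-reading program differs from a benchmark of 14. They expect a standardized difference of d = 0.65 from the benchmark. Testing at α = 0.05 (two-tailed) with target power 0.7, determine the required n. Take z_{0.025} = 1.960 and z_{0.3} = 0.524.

For a one-sample test: n = ((z_{α/2} + z_β) / d)².
z_{α/2} + z_β = 1.960 + 0.524 = 2.484.
n = (2.484 / 0.65)² = 3.822² = 14.60.
Round up.

n = 15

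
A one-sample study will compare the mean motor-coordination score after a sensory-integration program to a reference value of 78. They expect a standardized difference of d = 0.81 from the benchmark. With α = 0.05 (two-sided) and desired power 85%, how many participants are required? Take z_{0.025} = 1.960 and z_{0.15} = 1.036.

n = 14

For a one-sample test: n = ((z_{α/2} + z_β) / d)².
z_{α/2} + z_β = 1.960 + 1.036 = 2.996.
n = (2.996 / 0.81)² = 3.699² = 13.68.
Round up.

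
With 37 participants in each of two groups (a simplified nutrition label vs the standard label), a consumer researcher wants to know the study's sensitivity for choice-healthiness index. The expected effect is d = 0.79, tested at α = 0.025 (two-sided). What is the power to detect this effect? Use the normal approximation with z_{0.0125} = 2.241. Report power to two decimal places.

power ≈ 0.88

For two equal groups, power = Φ(d·√(n/2) − z_{α/2}).
d·√(n/2) = 0.79 × √(37/2) = 0.79 × 4.301 = 3.398.
z_β = 3.398 − 2.241 = 1.157.
Power = Φ(1.157) = 0.876.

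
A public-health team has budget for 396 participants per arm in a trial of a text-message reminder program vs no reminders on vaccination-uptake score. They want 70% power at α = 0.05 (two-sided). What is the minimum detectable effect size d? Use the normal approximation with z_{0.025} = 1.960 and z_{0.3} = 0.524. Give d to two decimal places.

d_min ≈ 0.18

For two independent groups of n = 396 each: d_min = (z_{α/2} + z_β)·√(2/n).
z-sum = 1.960 + 0.524 = 2.484.
d_min = 2.484 × √(2/396) = 2.484 × 0.0711 = 0.177.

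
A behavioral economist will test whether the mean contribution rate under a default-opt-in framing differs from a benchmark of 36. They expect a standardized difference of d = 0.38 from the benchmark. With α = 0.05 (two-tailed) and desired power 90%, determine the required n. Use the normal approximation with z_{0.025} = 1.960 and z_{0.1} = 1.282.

For a one-sample test: n = ((z_{α/2} + z_β) / d)².
z_{α/2} + z_β = 1.960 + 1.282 = 3.242.
n = (3.242 / 0.38)² = 8.532² = 72.79.
Round up.

n = 73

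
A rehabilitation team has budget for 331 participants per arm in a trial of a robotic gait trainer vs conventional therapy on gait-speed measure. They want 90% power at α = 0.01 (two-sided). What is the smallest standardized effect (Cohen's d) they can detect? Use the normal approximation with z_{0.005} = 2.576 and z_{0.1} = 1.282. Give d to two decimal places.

d_min ≈ 0.30

For two independent groups of n = 331 each: d_min = (z_{α/2} + z_β)·√(2/n).
z-sum = 2.576 + 1.282 = 3.858.
d_min = 3.858 × √(2/331) = 3.858 × 0.0777 = 0.300.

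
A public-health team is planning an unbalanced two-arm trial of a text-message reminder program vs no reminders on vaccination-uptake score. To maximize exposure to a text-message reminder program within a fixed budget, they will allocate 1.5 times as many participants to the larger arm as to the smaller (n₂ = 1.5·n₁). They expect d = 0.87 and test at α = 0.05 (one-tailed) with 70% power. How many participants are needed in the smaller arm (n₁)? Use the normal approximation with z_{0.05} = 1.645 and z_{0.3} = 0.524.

n₁ = 11

With allocation ratio k = n₂/n₁ = 1.5, Var(x̄₁−x̄₂) = σ²(1/n₁ + 1/(k·n₁)) = σ²·(k+1)/(k·n₁).
So n₁ = (1 + 1/k)·((z_{α} + z_β)/d)² = 1.667 × (2.169/0.87)².
n₁ = 1.667 × 6.22 = 10.4.
Round up: n₁ = 11, giving n₂ = ⌈1.5 × 11⌉ = ⌈16.5⌉ = 17.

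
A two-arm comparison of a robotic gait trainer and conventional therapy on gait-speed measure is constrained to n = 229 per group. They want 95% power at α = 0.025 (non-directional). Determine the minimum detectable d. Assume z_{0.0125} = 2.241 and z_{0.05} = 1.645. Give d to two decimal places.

For two independent groups of n = 229 each: d_min = (z_{α/2} + z_β)·√(2/n).
z-sum = 2.241 + 1.645 = 3.886.
d_min = 3.886 × √(2/229) = 3.886 × 0.0935 = 0.363.

d_min ≈ 0.36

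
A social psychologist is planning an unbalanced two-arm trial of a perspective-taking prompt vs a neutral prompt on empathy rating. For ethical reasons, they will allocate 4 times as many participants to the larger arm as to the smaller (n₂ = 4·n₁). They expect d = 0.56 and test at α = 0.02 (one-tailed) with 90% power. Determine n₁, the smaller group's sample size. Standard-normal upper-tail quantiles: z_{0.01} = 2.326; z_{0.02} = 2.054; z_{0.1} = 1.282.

With allocation ratio k = n₂/n₁ = 4, Var(x̄₁−x̄₂) = σ²(1/n₁ + 1/(k·n₁)) = σ²·(k+1)/(k·n₁).
So n₁ = (1 + 1/k)·((z_{α} + z_β)/d)² = 1.250 × (3.336/0.56)².
n₁ = 1.250 × 35.49 = 44.4.
Round up: n₁ = 45, giving n₂ = 4 × 45 = 180.

n₁ = 45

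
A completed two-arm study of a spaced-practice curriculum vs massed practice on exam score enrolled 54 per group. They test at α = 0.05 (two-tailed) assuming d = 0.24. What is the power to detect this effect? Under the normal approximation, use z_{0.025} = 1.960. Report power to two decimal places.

For two equal groups, power = Φ(d·√(n/2) − z_{α/2}).
d·√(n/2) = 0.24 × √(54/2) = 0.24 × 5.196 = 1.247.
z_β = 1.247 − 1.960 = -0.713.
Power = Φ(-0.713) = 0.238.

power ≈ 0.24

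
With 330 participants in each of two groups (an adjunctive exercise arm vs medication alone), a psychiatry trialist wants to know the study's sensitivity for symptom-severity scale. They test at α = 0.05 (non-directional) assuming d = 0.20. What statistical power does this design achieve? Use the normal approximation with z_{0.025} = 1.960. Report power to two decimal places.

power ≈ 0.73

For two equal groups, power = Φ(d·√(n/2) − z_{α/2}).
d·√(n/2) = 0.20 × √(330/2) = 0.20 × 12.845 = 2.569.
z_β = 2.569 − 1.960 = 0.609.
Power = Φ(0.609) = 0.729.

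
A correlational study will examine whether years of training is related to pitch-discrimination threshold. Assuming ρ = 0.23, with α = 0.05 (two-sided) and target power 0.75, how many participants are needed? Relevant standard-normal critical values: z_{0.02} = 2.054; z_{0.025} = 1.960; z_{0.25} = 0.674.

Fisher's z: C = ½·ln((1+r)/(1−r)) = ½·ln(1.5974) = 0.2342.
n = ((z_{α/2} + z_β)/C)² + 3.
(1.960 + 0.674) / 0.2342 = 2.634 / 0.2342 = 11.247.
n = 11.247² + 3 = 126.49 + 3 = 129.5.
Round up.

n = 130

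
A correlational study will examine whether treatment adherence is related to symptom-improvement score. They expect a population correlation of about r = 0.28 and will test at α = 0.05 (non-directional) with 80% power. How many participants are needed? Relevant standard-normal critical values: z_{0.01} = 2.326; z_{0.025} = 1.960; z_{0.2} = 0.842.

Fisher's z: C = ½·ln((1+r)/(1−r)) = ½·ln(1.7778) = 0.2877.
n = ((z_{α/2} + z_β)/C)² + 3.
(1.960 + 0.842) / 0.2877 = 2.802 / 0.2877 = 9.739.
n = 9.739² + 3 = 94.85 + 3 = 97.9.
Round up.

n = 98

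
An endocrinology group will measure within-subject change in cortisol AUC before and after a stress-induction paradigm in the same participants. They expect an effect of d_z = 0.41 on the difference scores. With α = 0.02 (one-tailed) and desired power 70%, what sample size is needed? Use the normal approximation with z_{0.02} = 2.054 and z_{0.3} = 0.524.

n = 40 pairs

For a paired (one-sample on differences) test: n = ((z_{α} + z_β) / d)².
z_{α} + z_β = 2.054 + 0.524 = 2.578.
n = (2.578 / 0.41)² = 6.288² = 39.54.
Round up.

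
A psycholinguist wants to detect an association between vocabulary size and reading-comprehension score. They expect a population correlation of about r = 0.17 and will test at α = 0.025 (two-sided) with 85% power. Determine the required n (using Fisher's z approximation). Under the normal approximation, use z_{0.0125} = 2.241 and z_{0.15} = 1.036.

n = 368

Fisher's z: C = ½·ln((1+r)/(1−r)) = ½·ln(1.4096) = 0.1717.
n = ((z_{α/2} + z_β)/C)² + 3.
(2.241 + 1.036) / 0.1717 = 3.277 / 0.1717 = 19.086.
n = 19.086² + 3 = 364.26 + 3 = 367.3.
Round up.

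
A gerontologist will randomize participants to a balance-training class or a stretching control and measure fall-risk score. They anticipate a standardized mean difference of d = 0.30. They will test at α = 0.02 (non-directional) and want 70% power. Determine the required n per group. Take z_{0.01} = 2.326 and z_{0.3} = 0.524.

n = 181 per group

For two independent groups with equal n: n = 2·((z_{α/2} + z_β) / d)².
z_{α/2} + z_β = 2.326 + 0.524 = 2.850.
n = 2 × (2.850 / 0.30)² = 2 × 9.500² = 2 × 90.25 = 180.5.
Round up to the next whole participant.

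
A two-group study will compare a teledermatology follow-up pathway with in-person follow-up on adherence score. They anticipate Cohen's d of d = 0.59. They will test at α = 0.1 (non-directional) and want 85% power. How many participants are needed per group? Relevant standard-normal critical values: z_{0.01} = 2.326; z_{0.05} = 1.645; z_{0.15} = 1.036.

n = 42 per group

For two independent groups with equal n: n = 2·((z_{α/2} + z_β) / d)².
z_{α/2} + z_β = 1.645 + 1.036 = 2.681.
n = 2 × (2.681 / 0.59)² = 2 × 4.544² = 2 × 20.65 = 41.3.
Round up to the next whole participant.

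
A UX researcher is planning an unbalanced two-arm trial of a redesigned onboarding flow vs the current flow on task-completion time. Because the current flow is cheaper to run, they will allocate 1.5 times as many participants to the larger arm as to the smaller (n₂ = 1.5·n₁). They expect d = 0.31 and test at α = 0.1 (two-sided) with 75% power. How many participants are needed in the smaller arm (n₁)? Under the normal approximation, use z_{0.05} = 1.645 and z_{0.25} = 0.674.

With allocation ratio k = n₂/n₁ = 1.5, Var(x̄₁−x̄₂) = σ²(1/n₁ + 1/(k·n₁)) = σ²·(k+1)/(k·n₁).
So n₁ = (1 + 1/k)·((z_{α/2} + z_β)/d)² = 1.667 × (2.319/0.31)².
n₁ = 1.667 × 55.96 = 93.3.
Round up: n₁ = 94, giving n₂ = 1.5 × 94 = 141.

n₁ = 94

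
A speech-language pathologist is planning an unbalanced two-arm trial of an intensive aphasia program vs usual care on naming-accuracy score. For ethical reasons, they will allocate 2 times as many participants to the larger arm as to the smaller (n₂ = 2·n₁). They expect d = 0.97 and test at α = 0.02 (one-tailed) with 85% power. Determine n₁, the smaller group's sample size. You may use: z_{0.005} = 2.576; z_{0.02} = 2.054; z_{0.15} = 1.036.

n₁ = 16

With allocation ratio k = n₂/n₁ = 2, Var(x̄₁−x̄₂) = σ²(1/n₁ + 1/(k·n₁)) = σ²·(k+1)/(k·n₁).
So n₁ = (1 + 1/k)·((z_{α} + z_β)/d)² = 1.500 × (3.090/0.97)².
n₁ = 1.500 × 10.15 = 15.2.
Round up: n₁ = 16, giving n₂ = 2 × 16 = 32.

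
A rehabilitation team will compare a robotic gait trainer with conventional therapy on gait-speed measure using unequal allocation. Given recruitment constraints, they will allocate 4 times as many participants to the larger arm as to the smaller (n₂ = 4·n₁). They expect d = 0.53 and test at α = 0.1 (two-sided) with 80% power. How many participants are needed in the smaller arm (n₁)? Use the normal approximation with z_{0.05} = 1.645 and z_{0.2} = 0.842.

With allocation ratio k = n₂/n₁ = 4, Var(x̄₁−x̄₂) = σ²(1/n₁ + 1/(k·n₁)) = σ²·(k+1)/(k·n₁).
So n₁ = (1 + 1/k)·((z_{α/2} + z_β)/d)² = 1.250 × (2.487/0.53)².
n₁ = 1.250 × 22.02 = 27.5.
Round up: n₁ = 28, giving n₂ = 4 × 28 = 112.

n₁ = 28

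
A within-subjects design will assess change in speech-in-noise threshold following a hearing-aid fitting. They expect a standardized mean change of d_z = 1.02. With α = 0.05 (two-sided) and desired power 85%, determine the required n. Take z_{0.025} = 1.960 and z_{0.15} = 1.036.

n = 9 pairs

For a paired (one-sample on differences) test: n = ((z_{α/2} + z_β) / d)².
z_{α/2} + z_β = 1.960 + 1.036 = 2.996.
n = (2.996 / 1.02)² = 2.937² = 8.63.
Round up.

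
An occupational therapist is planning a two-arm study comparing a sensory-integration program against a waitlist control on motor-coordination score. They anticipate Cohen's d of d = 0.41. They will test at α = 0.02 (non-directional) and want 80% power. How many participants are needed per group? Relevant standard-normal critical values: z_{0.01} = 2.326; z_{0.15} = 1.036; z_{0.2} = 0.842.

For two independent groups with equal n: n = 2·((z_{α/2} + z_β) / d)².
z_{α/2} + z_β = 2.326 + 0.842 = 3.168.
n = 2 × (3.168 / 0.41)² = 2 × 7.727² = 2 × 59.70 = 119.4.
Round up to the next whole participant.

n = 120 per group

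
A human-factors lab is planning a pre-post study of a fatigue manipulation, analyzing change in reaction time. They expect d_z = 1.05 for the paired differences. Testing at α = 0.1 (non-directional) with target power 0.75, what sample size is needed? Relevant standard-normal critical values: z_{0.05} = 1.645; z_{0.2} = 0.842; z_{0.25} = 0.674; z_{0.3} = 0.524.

For a paired (one-sample on differences) test: n = ((z_{α/2} + z_β) / d)².
z_{α/2} + z_β = 1.645 + 0.674 = 2.319.
n = (2.319 / 1.05)² = 2.209² = 4.88.
Round up.

n = 5 pairs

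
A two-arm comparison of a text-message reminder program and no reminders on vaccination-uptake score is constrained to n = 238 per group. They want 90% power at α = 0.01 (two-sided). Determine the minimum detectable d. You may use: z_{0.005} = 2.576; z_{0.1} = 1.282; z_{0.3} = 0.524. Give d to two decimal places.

For two independent groups of n = 238 each: d_min = (z_{α/2} + z_β)·√(2/n).
z-sum = 2.576 + 1.282 = 3.858.
d_min = 3.858 × √(2/238) = 3.858 × 0.0917 = 0.354.

d_min ≈ 0.35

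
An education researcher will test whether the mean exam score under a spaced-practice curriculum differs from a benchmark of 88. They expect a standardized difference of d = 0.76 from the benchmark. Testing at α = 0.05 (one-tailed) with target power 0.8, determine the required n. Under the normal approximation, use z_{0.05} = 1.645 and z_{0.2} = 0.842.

For a one-sample test: n = ((z_{α} + z_β) / d)².
z_{α} + z_β = 1.645 + 0.842 = 2.487.
n = (2.487 / 0.76)² = 3.272² = 10.71.
Round up.

n = 11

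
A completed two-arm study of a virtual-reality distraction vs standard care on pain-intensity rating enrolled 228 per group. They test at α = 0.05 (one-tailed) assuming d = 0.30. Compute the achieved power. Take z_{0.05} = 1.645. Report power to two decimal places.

power ≈ 0.94

For two equal groups, power = Φ(d·√(n/2) − z_{α}).
d·√(n/2) = 0.30 × √(228/2) = 0.30 × 10.677 = 3.203.
z_β = 3.203 − 1.645 = 1.558.
Power = Φ(1.558) = 0.940.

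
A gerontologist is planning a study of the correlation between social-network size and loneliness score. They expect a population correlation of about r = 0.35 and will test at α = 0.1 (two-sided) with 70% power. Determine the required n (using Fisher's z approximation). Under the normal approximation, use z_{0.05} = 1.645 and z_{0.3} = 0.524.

Fisher's z: C = ½·ln((1+r)/(1−r)) = ½·ln(2.0769) = 0.3654.
n = ((z_{α/2} + z_β)/C)² + 3.
(1.645 + 0.524) / 0.3654 = 2.169 / 0.3654 = 5.936.
n = 5.936² + 3 = 35.24 + 3 = 38.2.
Round up.

n = 39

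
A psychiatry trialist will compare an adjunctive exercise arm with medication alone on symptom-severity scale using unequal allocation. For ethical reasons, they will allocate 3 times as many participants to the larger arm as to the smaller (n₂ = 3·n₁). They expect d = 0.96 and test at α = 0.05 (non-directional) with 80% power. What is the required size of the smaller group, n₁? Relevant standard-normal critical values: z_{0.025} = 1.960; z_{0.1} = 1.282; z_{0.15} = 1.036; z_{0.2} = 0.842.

n₁ = 12

With allocation ratio k = n₂/n₁ = 3, Var(x̄₁−x̄₂) = σ²(1/n₁ + 1/(k·n₁)) = σ²·(k+1)/(k·n₁).
So n₁ = (1 + 1/k)·((z_{α/2} + z_β)/d)² = 1.333 × (2.802/0.96)².
n₁ = 1.333 × 8.52 = 11.4.
Round up: n₁ = 12, giving n₂ = 3 × 12 = 36.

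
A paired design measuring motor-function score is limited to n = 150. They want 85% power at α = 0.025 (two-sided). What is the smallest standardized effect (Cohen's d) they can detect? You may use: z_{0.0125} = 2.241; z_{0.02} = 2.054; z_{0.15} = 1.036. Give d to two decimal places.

d_min ≈ 0.27

For a single sample (or paired design) of n = 150: d_min = (z_{α/2} + z_β)/√n.
z-sum = 2.241 + 1.036 = 3.277.
d_min = 3.277 / √150 = 3.277 / 12.247 = 0.268.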